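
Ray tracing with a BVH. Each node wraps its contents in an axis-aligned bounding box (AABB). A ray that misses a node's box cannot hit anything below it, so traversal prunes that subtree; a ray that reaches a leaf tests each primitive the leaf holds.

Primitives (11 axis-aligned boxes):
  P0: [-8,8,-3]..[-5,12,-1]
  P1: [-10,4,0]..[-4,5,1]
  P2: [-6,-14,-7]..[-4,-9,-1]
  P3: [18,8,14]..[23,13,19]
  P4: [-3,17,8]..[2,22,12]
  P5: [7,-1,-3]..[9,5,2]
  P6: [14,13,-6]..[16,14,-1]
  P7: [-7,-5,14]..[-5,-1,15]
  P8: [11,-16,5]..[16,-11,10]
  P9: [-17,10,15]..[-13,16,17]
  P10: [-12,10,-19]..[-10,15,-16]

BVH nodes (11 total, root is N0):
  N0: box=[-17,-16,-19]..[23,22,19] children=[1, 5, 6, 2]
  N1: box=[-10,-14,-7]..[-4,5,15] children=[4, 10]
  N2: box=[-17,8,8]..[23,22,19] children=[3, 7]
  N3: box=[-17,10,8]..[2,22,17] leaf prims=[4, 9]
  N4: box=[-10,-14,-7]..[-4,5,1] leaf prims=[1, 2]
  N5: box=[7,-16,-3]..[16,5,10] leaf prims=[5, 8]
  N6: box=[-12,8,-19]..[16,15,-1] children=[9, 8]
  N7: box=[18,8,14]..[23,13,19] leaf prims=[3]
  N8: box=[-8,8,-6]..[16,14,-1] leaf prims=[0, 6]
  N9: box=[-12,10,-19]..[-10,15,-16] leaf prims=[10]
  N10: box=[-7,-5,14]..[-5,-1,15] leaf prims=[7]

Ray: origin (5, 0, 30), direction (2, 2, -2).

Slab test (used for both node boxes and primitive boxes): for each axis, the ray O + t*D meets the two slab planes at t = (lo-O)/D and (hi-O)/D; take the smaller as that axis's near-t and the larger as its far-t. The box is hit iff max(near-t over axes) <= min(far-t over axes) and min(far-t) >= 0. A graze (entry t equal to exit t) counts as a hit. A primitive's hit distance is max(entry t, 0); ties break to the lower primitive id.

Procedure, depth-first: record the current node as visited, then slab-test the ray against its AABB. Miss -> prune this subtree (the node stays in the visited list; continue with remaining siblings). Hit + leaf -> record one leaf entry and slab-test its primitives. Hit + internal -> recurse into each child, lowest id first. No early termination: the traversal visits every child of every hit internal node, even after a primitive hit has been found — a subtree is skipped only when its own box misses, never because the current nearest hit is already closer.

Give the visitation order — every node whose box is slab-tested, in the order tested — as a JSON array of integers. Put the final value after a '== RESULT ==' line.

Traverse from the root:
N0 x:[-11,9] y:[-8,11] z:[11/2,49/2] -> hit [11/2,9], descend [1, 2, 5, 6]
  N1 x:[-15/2,-9/2] y:[-7,5/2] z:[15/2,37/2] -> miss, prune
  N2 x:[-11,9] y:[4,11] z:[11/2,11] -> hit [11/2,9], descend [3, 7]
    N3 x:[-11,-3/2] y:[5,11] z:[13/2,11] -> miss, prune
    N7 x:[13/2,9] y:[4,13/2] z:[11/2,8] -> hit [13/2,13/2] leaf, test {P3@t=13/2}
  N5 x:[1,11/2] y:[-8,5/2] z:[10,33/2] -> miss, prune
  N6 x:[-17/2,11/2] y:[4,15/2] z:[31/2,49/2] -> miss, prune

7 AABB tests over nodes [0, 1, 2, 3, 7, 5, 6]; 1 leaf entered; closest P3.

== RESULT ==
[0, 1, 2, 3, 7, 5, 6]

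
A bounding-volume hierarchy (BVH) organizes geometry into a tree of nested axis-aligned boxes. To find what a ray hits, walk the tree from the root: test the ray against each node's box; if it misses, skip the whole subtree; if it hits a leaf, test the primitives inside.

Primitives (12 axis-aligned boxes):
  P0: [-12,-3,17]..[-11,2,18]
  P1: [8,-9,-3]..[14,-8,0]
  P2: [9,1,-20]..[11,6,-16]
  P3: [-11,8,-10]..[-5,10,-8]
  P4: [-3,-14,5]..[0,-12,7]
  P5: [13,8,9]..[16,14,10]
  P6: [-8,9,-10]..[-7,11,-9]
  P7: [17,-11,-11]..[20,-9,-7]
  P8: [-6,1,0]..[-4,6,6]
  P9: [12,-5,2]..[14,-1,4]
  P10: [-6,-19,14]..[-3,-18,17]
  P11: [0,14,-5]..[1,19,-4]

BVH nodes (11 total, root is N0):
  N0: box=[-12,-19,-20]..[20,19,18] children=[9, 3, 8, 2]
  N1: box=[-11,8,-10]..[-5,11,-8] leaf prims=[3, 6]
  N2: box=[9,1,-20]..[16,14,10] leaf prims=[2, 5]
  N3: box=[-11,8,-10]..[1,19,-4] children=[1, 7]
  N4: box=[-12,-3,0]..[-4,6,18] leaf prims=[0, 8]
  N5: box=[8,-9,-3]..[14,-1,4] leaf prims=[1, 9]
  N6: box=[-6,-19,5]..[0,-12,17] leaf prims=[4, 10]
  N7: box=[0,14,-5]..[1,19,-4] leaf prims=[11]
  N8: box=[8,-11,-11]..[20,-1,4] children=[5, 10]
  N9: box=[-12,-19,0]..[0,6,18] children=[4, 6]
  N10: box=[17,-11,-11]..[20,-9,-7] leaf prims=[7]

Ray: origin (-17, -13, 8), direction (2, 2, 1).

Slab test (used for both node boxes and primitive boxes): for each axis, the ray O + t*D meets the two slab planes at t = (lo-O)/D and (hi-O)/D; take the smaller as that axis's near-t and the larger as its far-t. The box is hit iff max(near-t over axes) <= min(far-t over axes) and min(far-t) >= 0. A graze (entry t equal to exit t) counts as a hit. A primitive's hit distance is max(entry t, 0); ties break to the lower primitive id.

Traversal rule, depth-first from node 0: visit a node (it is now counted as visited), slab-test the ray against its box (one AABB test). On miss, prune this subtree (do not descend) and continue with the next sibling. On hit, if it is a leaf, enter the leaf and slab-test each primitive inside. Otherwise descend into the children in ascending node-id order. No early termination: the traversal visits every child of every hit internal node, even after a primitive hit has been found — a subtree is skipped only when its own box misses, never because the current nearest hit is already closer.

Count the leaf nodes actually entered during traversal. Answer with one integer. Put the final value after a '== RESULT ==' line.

Trace the traversal:
N0 x:[5/2,37/2] y:[-3,16] z:[-28,10] -> hit [5/2,10], descend [2, 3, 8, 9]
  N2 x:[13,33/2] y:[7,27/2] z:[-28,2] -> miss, prune
  N3 x:[3,9] y:[21/2,16] z:[-18,-12] -> miss, prune
  N8 x:[25/2,37/2] y:[1,6] z:[-19,-4] -> miss, prune
  N9 x:[5/2,17/2] y:[-3,19/2] z:[-8,10] -> hit [5/2,17/2], descend [4, 6]
    N4 x:[5/2,13/2] y:[5,19/2] z:[-8,10] -> hit [5,13/2] leaf, test {P0(miss), P8(miss)}
    N6 x:[11/2,17/2] y:[-3,1/2] z:[-3,9] -> miss, prune

7 AABB tests over nodes [0, 2, 3, 8, 9, 4, 6]; 1 leaf entered; closest miss.

== RESULT ==
1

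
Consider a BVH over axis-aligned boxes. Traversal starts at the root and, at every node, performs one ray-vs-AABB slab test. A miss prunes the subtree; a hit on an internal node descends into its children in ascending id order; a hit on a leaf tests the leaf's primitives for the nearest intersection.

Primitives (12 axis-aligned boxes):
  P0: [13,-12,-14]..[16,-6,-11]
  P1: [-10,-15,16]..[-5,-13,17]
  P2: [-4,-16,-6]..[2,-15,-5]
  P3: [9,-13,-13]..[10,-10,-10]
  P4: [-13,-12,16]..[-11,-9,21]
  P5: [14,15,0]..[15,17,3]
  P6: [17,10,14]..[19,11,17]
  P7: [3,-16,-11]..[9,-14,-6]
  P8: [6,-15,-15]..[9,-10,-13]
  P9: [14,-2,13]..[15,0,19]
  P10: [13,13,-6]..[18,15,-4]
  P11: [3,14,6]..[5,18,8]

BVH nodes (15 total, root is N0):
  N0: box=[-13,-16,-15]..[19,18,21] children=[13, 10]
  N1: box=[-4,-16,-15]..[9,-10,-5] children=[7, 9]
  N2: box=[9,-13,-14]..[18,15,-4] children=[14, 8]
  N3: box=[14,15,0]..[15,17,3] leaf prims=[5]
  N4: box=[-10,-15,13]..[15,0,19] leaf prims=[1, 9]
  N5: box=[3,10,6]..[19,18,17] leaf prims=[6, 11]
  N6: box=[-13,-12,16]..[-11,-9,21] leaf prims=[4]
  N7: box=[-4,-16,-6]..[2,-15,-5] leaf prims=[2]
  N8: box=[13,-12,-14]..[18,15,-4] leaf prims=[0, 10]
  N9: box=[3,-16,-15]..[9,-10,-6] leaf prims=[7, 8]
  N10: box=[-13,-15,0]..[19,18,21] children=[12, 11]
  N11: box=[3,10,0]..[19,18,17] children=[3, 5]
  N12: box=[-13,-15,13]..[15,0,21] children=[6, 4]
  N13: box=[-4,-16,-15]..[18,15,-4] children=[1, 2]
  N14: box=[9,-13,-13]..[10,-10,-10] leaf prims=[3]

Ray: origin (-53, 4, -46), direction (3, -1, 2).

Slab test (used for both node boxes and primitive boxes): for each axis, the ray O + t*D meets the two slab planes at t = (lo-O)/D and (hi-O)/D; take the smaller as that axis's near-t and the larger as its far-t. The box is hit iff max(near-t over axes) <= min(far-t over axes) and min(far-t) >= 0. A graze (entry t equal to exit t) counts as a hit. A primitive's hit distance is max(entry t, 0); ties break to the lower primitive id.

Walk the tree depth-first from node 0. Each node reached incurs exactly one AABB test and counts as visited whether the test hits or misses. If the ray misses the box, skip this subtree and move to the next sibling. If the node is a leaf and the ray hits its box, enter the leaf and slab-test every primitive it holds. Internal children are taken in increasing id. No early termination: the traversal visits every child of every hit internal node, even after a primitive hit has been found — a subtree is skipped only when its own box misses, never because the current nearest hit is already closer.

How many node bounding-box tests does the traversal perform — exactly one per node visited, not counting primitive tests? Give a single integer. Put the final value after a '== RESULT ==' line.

Traverse from the root:
N0 x:[40/3,24] y:[-14,20] z:[31/2,67/2] -> hit [31/2,20], descend [10, 13]
  N10 x:[40/3,24] y:[-14,19] z:[23,67/2] -> miss, prune
  N13 x:[49/3,71/3] y:[-11,20] z:[31/2,21] -> hit [49/3,20], descend [1, 2]
    N1 x:[49/3,62/3] y:[14,20] z:[31/2,41/2] -> hit [49/3,20], descend [7, 9]
      N7 x:[49/3,55/3] y:[19,20] z:[20,41/2] -> miss, prune
      N9 x:[56/3,62/3] y:[14,20] z:[31/2,20] -> hit [56/3,20] leaf, test {P7@t=56/3, P8(miss)}
    N2 x:[62/3,71/3] y:[-11,17] z:[16,21] -> miss, prune

Summary -> nodes [0, 10, 13, 1, 7, 9, 2]; box-tests=7; leaf-entries=1; first=P7

== RESULT ==
7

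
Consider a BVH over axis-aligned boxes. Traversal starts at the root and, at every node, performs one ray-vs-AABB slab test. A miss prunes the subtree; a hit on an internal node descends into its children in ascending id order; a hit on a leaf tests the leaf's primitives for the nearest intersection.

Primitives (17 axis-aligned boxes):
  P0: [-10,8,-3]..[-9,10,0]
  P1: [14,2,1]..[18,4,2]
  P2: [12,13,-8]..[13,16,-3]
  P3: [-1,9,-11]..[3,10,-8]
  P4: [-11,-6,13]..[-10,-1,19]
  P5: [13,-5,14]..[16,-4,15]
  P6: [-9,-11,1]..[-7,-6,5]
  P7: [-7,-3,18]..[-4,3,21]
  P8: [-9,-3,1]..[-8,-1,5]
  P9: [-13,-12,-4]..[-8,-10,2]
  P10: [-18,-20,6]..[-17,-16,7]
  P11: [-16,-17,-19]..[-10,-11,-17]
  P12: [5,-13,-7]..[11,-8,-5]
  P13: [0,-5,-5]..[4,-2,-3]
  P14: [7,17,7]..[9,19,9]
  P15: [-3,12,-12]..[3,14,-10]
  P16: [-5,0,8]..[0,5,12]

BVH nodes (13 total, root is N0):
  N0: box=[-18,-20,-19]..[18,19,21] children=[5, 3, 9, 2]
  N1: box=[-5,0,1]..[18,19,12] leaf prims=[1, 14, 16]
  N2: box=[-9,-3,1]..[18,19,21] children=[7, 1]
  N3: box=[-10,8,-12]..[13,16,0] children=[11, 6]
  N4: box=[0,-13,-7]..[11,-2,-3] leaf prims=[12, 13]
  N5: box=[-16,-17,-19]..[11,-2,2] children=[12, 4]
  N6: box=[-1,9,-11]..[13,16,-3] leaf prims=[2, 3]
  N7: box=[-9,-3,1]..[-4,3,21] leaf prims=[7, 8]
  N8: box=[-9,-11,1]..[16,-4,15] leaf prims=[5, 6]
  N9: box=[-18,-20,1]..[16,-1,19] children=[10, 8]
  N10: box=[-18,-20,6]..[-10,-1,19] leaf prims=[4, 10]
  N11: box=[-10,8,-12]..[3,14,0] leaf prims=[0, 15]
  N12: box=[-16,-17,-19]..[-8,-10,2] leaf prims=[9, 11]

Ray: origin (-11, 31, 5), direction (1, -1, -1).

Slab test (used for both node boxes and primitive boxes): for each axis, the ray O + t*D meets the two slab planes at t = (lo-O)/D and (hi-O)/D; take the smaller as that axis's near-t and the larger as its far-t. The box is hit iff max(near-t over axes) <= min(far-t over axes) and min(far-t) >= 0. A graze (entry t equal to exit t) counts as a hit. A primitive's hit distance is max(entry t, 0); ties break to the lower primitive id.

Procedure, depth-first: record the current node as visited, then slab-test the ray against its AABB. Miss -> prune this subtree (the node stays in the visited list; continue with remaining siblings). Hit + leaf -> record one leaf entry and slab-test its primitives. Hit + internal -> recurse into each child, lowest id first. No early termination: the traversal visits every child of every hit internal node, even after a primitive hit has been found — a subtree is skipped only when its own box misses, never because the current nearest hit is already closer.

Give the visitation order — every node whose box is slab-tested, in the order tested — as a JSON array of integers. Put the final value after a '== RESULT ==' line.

Traverse from the root:
N0 x:[-7,29] y:[12,51] z:[-16,24] -> hit [12,24], descend [2, 3, 5, 9]
  N2 x:[2,29] y:[12,34] z:[-16,4] -> miss, prune
  N3 x:[1,24] y:[15,23] z:[5,17] -> hit [15,17], descend [6, 11]
    N6 x:[10,24] y:[15,22] z:[8,16] -> hit [15,16] leaf, test {P2(miss), P3(miss)}
    N11 x:[1,14] y:[17,23] z:[5,17] -> miss, prune
  N5 x:[-5,22] y:[33,48] z:[3,24] -> miss, prune
  N9 x:[-7,27] y:[32,51] z:[-14,4] -> miss, prune

7 AABB tests over nodes [0, 2, 3, 6, 11, 5, 9]; 1 leaf entered; closest miss.

== RESULT ==
[0, 2, 3, 6, 11, 5, 9]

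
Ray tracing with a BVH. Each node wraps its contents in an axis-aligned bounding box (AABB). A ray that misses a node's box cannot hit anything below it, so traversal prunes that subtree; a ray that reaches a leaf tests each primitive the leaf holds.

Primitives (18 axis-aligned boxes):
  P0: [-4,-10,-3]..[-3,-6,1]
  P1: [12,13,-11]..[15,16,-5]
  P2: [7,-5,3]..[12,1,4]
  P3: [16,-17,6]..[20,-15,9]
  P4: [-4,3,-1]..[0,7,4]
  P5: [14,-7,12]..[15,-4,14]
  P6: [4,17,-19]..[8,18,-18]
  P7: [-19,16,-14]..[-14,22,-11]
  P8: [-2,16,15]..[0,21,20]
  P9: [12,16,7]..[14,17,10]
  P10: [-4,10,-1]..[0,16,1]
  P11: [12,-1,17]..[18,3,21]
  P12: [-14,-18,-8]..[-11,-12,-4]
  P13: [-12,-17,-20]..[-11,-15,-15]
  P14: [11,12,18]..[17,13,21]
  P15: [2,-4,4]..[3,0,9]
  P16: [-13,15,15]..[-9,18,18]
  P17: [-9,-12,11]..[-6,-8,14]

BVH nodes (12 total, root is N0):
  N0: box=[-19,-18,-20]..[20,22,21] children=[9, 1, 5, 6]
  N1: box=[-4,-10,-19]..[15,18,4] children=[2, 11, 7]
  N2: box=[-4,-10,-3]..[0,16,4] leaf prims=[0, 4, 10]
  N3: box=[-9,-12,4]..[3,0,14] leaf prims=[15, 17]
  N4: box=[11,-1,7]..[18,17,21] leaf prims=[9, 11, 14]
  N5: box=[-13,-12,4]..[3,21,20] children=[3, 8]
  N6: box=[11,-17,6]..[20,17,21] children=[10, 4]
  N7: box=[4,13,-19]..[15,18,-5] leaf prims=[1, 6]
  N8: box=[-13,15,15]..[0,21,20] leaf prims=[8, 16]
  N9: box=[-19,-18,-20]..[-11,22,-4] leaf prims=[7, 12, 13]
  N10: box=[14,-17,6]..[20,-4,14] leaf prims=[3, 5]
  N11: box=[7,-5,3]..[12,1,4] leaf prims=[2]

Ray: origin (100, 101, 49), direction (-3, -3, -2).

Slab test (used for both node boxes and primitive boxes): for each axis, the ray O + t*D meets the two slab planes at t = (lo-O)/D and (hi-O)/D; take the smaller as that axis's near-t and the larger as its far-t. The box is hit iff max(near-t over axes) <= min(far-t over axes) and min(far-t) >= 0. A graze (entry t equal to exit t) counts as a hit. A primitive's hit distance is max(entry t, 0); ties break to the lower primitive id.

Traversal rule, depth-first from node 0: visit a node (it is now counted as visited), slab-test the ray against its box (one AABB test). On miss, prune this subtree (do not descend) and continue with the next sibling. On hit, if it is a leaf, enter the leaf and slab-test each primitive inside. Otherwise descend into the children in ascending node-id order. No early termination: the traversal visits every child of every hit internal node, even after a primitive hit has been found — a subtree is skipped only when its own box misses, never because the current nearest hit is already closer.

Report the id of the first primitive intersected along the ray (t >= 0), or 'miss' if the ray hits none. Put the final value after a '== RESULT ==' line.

Traverse from the root:
N0 x:[80/3,119/3] y:[79/3,119/3] z:[14,69/2] -> hit [80/3,69/2], descend [1, 5, 6, 9]
  N1 x:[85/3,104/3] y:[83/3,37] z:[45/2,34] -> hit [85/3,34], descend [2, 7, 11]
    N2 x:[100/3,104/3] y:[85/3,37] z:[45/2,26] -> miss, prune
    N7 x:[85/3,32] y:[83/3,88/3] z:[27,34] -> hit [85/3,88/3] leaf, test {P1@t=85/3, P6(miss)}
    N11 x:[88/3,31] y:[100/3,106/3] z:[45/2,23] -> miss, prune
  N5 x:[97/3,113/3] y:[80/3,113/3] z:[29/2,45/2] -> miss, prune
  N6 x:[80/3,89/3] y:[28,118/3] z:[14,43/2] -> miss, prune
  N9 x:[37,119/3] y:[79/3,119/3] z:[53/2,69/2] -> miss, prune

Visited [0, 1, 2, 7, 11, 5, 6, 9]. Tests: 8 box, 1 leaf. Nearest: P1.

== RESULT ==
1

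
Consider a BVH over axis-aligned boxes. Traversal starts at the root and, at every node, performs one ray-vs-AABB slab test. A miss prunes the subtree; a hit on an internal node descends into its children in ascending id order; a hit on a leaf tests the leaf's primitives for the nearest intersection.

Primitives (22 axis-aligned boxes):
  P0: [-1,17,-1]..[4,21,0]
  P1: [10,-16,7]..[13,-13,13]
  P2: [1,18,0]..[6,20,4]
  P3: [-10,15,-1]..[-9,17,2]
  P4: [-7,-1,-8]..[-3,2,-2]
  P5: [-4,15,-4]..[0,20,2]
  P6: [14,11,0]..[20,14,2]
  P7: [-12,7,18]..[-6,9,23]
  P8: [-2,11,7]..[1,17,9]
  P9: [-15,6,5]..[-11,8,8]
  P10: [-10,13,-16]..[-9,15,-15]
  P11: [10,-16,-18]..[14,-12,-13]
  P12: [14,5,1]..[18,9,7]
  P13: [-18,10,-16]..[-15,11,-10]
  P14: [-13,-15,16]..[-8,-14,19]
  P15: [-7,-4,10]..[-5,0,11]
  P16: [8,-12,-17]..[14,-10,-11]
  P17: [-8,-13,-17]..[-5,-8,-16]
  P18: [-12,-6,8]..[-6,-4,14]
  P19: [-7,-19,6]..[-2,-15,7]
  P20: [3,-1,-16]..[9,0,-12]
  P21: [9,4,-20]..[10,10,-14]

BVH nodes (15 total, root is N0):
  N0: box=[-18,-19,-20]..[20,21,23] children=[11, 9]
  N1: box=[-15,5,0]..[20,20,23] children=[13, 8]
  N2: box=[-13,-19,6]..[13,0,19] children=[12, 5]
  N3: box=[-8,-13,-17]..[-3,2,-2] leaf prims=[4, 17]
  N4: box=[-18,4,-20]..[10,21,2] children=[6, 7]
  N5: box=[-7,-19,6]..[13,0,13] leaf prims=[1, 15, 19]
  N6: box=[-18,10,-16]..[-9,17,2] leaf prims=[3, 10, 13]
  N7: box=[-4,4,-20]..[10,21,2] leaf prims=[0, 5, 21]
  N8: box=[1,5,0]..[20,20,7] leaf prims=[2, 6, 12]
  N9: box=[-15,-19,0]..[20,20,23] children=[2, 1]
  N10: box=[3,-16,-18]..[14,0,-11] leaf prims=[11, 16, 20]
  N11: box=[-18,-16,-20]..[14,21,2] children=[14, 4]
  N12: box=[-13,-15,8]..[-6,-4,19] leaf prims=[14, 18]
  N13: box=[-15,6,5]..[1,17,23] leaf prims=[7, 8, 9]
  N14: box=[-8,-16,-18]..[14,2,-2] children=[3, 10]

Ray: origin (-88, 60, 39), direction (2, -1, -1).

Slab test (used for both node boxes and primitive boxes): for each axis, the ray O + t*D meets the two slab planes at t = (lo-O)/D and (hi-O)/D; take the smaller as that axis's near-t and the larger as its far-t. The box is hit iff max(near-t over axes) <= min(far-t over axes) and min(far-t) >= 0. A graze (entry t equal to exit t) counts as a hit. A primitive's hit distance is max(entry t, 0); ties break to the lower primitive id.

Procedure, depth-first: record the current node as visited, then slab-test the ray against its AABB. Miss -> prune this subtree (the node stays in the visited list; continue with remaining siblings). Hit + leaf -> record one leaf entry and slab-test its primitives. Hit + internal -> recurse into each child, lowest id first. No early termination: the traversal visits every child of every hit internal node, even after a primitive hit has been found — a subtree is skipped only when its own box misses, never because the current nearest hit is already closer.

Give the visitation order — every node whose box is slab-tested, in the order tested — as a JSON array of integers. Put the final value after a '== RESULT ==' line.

Walk:
N0 x:[35,54] y:[39,79] z:[16,59] -> hit [39,54], descend [9, 11]
  N9 x:[73/2,54] y:[40,79] z:[16,39] -> miss, prune
  N11 x:[35,51] y:[39,76] z:[37,59] -> hit [39,51], descend [4, 14]
    N4 x:[35,49] y:[39,56] z:[37,59] -> hit [39,49], descend [6, 7]
      N6 x:[35,79/2] y:[43,50] z:[37,55] -> miss, prune
      N7 x:[42,49] y:[39,56] z:[37,59] -> hit [42,49] leaf, test {P0(miss), P5@t=42, P21(miss)}
    N14 x:[40,51] y:[58,76] z:[41,57] -> miss, prune

order=[0, 9, 11, 4, 6, 7, 14]  |boxes|=7  |leaves|=1  hit=P5

== RESULT ==
[0, 9, 11, 4, 6, 7, 14]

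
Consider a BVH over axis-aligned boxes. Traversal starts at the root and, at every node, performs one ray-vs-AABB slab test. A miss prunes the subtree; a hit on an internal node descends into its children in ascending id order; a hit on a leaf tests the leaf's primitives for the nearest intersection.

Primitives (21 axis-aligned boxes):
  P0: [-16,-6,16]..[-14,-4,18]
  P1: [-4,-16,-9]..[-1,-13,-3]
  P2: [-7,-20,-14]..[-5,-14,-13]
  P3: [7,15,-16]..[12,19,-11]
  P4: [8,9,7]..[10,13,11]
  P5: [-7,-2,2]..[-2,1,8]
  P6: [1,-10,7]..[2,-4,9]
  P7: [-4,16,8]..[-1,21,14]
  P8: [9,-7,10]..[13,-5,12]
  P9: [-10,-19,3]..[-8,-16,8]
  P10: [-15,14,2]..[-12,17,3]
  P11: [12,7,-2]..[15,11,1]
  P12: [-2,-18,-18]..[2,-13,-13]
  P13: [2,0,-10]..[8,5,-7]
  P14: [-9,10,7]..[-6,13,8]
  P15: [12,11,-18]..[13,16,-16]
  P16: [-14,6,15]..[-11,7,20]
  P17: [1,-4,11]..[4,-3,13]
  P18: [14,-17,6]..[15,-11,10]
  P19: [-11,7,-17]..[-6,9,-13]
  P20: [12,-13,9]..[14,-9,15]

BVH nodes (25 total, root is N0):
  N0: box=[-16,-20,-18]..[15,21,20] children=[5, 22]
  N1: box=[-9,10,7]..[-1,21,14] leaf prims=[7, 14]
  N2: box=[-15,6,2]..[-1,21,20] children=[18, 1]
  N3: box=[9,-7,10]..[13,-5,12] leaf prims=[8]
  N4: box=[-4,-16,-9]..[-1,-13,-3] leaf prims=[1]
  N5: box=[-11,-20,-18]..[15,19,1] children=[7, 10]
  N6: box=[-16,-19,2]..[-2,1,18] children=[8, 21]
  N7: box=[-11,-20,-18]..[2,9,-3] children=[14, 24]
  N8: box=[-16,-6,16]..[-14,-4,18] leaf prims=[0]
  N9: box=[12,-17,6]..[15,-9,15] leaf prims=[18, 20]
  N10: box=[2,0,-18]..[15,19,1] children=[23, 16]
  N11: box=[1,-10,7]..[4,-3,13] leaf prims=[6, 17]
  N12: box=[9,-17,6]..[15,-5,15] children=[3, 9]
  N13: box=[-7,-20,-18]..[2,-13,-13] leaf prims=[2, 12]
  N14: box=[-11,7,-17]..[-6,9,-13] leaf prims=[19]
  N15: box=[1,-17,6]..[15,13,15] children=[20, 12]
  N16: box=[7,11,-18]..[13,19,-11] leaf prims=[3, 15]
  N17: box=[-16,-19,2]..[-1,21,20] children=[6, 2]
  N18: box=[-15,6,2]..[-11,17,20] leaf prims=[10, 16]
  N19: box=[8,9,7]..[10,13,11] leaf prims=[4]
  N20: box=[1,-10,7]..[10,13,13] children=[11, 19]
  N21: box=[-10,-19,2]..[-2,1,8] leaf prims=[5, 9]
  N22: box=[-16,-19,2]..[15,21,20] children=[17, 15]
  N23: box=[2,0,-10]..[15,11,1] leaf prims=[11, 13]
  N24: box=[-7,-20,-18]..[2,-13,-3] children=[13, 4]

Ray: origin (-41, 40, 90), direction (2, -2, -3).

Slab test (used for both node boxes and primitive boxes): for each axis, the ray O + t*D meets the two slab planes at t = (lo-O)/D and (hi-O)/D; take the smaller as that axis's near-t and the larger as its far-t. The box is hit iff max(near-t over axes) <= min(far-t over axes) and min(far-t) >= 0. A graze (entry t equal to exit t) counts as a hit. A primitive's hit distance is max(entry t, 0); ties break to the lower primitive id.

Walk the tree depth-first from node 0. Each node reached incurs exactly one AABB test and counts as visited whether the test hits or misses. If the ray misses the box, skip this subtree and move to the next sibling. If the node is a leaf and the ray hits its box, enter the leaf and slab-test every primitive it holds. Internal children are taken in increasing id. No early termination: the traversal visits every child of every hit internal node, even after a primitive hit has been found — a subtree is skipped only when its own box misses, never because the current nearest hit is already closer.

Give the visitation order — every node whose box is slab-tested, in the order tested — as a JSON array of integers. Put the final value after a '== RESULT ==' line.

Trace the traversal:
N0 x:[25/2,28] y:[19/2,30] z:[70/3,36] -> hit [70/3,28], descend [5, 22]
  N5 x:[15,28] y:[21/2,30] z:[89/3,36] -> miss, prune
  N22 x:[25/2,28] y:[19/2,59/2] z:[70/3,88/3] -> hit [70/3,28], descend [15, 17]
    N15 x:[21,28] y:[27/2,57/2] z:[25,28] -> hit [25,28], descend [12, 20]
      N12 x:[25,28] y:[45/2,57/2] z:[25,28] -> hit [25,28], descend [3, 9]
        N3 x:[25,27] y:[45/2,47/2] z:[26,80/3] -> miss, prune
        N9 x:[53/2,28] y:[49/2,57/2] z:[25,28] -> hit [53/2,28] leaf, test {P18@t=55/2, P20@t=53/2}
      N20 x:[21,51/2] y:[27/2,25] z:[77/3,83/3] -> miss, prune
    N17 x:[25/2,20] y:[19/2,59/2] z:[70/3,88/3] -> miss, prune

Visited [0, 5, 22, 15, 12, 3, 9, 20, 17]. Tests: 9 box, 1 leaf. Nearest: P20.

== RESULT ==
[0, 5, 22, 15, 12, 3, 9, 20, 17]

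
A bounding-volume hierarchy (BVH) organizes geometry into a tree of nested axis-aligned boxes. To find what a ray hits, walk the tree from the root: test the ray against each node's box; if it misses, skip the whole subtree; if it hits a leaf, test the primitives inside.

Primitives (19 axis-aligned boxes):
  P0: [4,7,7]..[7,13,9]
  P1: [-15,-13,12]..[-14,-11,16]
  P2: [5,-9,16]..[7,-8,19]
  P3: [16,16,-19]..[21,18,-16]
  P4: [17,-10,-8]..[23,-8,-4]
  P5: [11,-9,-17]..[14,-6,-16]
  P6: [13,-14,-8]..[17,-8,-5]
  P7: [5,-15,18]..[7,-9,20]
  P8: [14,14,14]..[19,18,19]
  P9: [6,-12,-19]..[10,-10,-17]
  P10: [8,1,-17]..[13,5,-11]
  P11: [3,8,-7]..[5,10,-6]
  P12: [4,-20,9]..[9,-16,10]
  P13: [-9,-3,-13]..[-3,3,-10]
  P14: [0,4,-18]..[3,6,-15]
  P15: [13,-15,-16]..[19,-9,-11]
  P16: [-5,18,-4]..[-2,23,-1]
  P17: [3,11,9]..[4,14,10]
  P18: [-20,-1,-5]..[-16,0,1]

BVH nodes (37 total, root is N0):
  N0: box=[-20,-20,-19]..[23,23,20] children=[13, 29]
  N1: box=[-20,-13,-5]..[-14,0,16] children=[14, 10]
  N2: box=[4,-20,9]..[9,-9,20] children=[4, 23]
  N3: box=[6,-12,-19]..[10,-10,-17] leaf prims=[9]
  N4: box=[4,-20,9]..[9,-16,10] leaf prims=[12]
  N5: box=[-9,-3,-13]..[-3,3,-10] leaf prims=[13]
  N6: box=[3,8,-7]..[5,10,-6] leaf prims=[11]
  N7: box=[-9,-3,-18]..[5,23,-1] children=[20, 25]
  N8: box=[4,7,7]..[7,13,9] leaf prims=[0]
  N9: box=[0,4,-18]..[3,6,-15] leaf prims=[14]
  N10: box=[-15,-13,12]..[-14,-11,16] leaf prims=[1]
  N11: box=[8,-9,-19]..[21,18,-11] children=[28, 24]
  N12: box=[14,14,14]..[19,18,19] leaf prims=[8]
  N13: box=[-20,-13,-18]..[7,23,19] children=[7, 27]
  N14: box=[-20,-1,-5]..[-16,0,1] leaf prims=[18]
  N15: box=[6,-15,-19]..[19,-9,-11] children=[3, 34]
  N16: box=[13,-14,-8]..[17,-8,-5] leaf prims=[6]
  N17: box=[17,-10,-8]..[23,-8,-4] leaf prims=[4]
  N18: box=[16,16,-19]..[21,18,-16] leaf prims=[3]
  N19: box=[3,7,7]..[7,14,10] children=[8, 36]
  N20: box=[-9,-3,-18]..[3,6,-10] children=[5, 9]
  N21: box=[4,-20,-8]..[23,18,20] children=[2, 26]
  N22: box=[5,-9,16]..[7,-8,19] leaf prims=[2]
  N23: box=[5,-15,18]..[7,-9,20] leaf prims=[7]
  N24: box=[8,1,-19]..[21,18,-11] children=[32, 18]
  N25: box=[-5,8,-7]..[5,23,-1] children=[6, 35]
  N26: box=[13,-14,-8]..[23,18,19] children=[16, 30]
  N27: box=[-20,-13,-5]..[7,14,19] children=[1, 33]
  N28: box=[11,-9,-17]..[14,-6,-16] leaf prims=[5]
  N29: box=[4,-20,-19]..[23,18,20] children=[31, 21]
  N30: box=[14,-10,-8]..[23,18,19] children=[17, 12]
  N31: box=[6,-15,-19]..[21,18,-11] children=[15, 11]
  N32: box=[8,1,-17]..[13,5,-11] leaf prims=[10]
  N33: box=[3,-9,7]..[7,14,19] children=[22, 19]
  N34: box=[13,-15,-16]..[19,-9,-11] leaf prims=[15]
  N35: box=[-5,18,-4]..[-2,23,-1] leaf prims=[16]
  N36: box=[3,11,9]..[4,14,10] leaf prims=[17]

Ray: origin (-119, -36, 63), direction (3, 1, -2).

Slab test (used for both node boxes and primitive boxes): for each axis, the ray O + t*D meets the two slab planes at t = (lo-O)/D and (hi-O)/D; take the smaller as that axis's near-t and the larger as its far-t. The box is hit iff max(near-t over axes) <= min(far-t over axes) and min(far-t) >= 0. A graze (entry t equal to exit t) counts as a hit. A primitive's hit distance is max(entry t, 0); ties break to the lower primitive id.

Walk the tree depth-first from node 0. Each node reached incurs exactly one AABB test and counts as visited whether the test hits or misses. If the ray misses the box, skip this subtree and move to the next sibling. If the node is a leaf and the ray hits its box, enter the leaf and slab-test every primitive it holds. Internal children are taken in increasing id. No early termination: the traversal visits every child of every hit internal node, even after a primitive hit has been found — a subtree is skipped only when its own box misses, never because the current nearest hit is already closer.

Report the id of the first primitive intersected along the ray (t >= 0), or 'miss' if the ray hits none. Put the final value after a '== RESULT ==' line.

Trace the traversal:
N0 x:[33,142/3] y:[16,59] z:[43/2,41] -> hit [33,41], descend [13, 29]
  N13 x:[33,42] y:[23,59] z:[22,81/2] -> hit [33,81/2], descend [7, 27]
    N7 x:[110/3,124/3] y:[33,59] z:[32,81/2] -> hit [110/3,81/2], descend [20, 25]
      N20 x:[110/3,122/3] y:[33,42] z:[73/2,81/2] -> hit [110/3,81/2], descend [5, 9]
        N5 x:[110/3,116/3] y:[33,39] z:[73/2,38] -> hit [110/3,38] leaf, test {P13@t=110/3}
        N9 x:[119/3,122/3] y:[40,42] z:[39,81/2] -> hit [40,81/2] leaf, test {P14@t=40}
      N25 x:[38,124/3] y:[44,59] z:[32,35] -> miss, prune
    N27 x:[33,42] y:[23,50] z:[22,34] -> hit [33,34], descend [1, 33]
      N1 x:[33,35] y:[23,36] z:[47/2,34] -> hit [33,34], descend [10, 14]
        N10 x:[104/3,35] y:[23,25] z:[47/2,51/2] -> miss, prune
        N14 x:[33,103/3] y:[35,36] z:[31,34] -> miss, prune
      N33 x:[122/3,42] y:[27,50] z:[22,28] -> miss, prune
  N29 x:[41,142/3] y:[16,54] z:[43/2,41] -> hit [41,41], descend [21, 31]
    N21 x:[41,142/3] y:[16,54] z:[43/2,71/2] -> miss, prune
    N31 x:[125/3,140/3] y:[21,54] z:[37,41] -> miss, prune

Summary -> nodes [0, 13, 7, 20, 5, 9, 25, 27, 1, 10, 14, 33, 29, 21, 31]; box-tests=15; leaf-entries=2; first=P13

== RESULT ==
13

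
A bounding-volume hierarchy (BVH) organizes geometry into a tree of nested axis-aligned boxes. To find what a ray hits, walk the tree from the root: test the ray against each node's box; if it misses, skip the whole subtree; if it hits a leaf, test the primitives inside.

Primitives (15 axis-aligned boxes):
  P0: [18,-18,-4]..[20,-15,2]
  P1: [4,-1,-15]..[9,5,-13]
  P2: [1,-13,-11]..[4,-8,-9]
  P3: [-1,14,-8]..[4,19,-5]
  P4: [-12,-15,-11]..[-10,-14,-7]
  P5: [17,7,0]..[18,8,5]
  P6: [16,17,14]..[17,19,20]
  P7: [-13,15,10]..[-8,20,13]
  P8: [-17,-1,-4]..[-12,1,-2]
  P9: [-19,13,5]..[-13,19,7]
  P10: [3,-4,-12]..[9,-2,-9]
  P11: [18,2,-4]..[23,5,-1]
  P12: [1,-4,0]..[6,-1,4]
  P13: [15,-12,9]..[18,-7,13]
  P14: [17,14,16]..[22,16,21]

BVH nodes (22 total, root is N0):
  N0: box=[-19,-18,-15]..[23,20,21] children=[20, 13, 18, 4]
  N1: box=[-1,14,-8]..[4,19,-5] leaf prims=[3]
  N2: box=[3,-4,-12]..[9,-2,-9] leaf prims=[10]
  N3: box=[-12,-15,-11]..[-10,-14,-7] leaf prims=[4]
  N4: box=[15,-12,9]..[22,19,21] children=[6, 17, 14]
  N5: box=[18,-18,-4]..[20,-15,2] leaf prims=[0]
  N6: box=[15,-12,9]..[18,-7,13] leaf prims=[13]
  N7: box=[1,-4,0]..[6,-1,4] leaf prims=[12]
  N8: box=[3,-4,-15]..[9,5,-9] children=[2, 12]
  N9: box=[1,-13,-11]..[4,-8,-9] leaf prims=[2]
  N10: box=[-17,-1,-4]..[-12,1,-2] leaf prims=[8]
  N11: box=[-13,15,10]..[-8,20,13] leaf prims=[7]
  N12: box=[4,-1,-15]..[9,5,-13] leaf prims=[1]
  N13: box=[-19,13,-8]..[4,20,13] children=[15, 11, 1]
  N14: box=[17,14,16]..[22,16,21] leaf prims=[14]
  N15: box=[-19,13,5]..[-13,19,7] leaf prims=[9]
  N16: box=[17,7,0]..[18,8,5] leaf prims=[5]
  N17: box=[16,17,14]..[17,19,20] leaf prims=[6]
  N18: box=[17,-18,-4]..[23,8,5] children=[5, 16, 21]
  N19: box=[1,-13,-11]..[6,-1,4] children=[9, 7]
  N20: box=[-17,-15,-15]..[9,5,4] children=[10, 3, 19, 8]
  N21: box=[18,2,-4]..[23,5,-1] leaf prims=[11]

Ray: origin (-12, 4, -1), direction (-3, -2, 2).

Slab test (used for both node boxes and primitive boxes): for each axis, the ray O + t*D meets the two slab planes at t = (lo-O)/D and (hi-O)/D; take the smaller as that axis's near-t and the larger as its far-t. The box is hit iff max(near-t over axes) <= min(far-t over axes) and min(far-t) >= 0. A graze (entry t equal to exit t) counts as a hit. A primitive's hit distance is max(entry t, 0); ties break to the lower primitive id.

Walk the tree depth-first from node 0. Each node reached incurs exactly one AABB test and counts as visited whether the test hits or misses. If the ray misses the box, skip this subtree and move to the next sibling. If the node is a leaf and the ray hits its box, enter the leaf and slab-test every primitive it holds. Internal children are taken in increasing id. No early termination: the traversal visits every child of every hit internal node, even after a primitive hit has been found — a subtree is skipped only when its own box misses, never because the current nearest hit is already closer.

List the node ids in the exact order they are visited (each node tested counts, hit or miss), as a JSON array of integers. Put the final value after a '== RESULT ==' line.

Traverse from the root:
N0 x:[-35/3,7/3] y:[-8,11] z:[-7,11] -> hit [-7,7/3], descend [4, 13, 18, 20]
  N4 x:[-34/3,-9] y:[-15/2,8] z:[5,11] -> miss, prune
  N13 x:[-16/3,7/3] y:[-8,-9/2] z:[-7/2,7] -> miss, prune
  N18 x:[-35/3,-29/3] y:[-2,11] z:[-3/2,3] -> miss, prune
  N20 x:[-7,5/3] y:[-1/2,19/2] z:[-7,5/2] -> hit [-1/2,5/3], descend [3, 8, 10, 19]
    N3 x:[-2/3,0] y:[9,19/2] z:[-5,-3] -> miss, prune
    N8 x:[-7,-5] y:[-1/2,4] z:[-7,-4] -> miss, prune
    N10 x:[0,5/3] y:[3/2,5/2] z:[-3/2,-1/2] -> miss, prune
    N19 x:[-6,-13/3] y:[5/2,17/2] z:[-5,5/2] -> miss, prune

9 AABB tests over nodes [0, 4, 13, 18, 20, 3, 8, 10, 19]; 0 leaves entered; closest miss.

== RESULT ==
[0, 4, 13, 18, 20, 3, 8, 10, 19]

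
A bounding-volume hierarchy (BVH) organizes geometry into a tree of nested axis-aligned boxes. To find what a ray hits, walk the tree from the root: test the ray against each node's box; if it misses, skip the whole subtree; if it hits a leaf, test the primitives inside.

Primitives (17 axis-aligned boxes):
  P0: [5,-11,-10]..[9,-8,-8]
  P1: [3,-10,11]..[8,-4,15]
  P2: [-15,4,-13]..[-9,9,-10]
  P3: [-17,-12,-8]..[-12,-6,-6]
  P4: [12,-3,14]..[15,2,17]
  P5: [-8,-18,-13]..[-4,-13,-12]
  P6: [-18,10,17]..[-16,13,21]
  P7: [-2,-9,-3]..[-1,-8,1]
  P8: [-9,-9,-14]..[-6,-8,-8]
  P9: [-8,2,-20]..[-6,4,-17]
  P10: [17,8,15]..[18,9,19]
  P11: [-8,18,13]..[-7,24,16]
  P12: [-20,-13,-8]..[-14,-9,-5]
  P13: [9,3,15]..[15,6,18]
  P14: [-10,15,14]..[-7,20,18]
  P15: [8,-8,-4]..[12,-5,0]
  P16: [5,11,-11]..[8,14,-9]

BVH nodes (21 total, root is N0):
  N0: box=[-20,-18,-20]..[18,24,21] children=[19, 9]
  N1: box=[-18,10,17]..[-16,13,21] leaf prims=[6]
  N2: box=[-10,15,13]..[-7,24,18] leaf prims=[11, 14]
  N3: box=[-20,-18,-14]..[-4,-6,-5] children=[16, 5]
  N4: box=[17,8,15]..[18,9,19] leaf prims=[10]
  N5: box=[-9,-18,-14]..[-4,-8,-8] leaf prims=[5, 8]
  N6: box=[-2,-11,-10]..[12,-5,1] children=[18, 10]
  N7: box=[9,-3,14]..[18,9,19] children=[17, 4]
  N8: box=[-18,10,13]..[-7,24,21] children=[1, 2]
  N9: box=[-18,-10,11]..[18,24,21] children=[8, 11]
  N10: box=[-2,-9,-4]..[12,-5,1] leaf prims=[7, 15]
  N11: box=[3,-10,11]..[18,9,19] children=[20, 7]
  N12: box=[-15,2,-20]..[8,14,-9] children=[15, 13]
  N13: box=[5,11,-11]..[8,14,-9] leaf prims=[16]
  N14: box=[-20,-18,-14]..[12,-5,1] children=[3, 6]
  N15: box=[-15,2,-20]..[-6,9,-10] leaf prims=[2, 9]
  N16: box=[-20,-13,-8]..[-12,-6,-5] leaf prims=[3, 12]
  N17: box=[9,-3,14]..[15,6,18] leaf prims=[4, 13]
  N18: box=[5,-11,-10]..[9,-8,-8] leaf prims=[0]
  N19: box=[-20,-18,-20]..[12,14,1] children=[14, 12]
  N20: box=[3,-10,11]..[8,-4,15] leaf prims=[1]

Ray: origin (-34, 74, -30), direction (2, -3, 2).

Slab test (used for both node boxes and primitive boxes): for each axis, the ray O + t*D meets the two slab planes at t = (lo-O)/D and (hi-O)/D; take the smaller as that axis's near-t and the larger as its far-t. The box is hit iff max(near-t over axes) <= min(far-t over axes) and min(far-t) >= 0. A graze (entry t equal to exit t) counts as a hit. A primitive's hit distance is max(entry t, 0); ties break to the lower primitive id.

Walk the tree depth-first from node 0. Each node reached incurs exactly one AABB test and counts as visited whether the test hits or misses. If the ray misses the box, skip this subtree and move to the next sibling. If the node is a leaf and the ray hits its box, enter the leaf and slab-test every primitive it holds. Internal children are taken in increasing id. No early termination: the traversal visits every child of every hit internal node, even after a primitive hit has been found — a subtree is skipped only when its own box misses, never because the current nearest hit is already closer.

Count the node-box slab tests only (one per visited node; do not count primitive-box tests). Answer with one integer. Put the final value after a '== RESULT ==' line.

Walk:
N0 x:[7,26] y:[50/3,92/3] z:[5,51/2] -> hit [50/3,51/2], descend [9, 19]
  N9 x:[8,26] y:[50/3,28] z:[41/2,51/2] -> hit [41/2,51/2], descend [8, 11]
    N8 x:[8,27/2] y:[50/3,64/3] z:[43/2,51/2] -> miss, prune
    N11 x:[37/2,26] y:[65/3,28] z:[41/2,49/2] -> hit [65/3,49/2], descend [7, 20]
      N7 x:[43/2,26] y:[65/3,77/3] z:[22,49/2] -> hit [22,49/2], descend [4, 17]
        N4 x:[51/2,26] y:[65/3,22] z:[45/2,49/2] -> miss, prune
        N17 x:[43/2,49/2] y:[68/3,77/3] z:[22,24] -> hit [68/3,24] leaf, test {P4(miss), P13@t=68/3}
      N20 x:[37/2,21] y:[26,28] z:[41/2,45/2] -> miss, prune
  N19 x:[7,23] y:[20,92/3] z:[5,31/2] -> miss, prune

Summary -> nodes [0, 9, 8, 11, 7, 4, 17, 20, 19]; box-tests=9; leaf-entries=1; first=P13

== RESULT ==
9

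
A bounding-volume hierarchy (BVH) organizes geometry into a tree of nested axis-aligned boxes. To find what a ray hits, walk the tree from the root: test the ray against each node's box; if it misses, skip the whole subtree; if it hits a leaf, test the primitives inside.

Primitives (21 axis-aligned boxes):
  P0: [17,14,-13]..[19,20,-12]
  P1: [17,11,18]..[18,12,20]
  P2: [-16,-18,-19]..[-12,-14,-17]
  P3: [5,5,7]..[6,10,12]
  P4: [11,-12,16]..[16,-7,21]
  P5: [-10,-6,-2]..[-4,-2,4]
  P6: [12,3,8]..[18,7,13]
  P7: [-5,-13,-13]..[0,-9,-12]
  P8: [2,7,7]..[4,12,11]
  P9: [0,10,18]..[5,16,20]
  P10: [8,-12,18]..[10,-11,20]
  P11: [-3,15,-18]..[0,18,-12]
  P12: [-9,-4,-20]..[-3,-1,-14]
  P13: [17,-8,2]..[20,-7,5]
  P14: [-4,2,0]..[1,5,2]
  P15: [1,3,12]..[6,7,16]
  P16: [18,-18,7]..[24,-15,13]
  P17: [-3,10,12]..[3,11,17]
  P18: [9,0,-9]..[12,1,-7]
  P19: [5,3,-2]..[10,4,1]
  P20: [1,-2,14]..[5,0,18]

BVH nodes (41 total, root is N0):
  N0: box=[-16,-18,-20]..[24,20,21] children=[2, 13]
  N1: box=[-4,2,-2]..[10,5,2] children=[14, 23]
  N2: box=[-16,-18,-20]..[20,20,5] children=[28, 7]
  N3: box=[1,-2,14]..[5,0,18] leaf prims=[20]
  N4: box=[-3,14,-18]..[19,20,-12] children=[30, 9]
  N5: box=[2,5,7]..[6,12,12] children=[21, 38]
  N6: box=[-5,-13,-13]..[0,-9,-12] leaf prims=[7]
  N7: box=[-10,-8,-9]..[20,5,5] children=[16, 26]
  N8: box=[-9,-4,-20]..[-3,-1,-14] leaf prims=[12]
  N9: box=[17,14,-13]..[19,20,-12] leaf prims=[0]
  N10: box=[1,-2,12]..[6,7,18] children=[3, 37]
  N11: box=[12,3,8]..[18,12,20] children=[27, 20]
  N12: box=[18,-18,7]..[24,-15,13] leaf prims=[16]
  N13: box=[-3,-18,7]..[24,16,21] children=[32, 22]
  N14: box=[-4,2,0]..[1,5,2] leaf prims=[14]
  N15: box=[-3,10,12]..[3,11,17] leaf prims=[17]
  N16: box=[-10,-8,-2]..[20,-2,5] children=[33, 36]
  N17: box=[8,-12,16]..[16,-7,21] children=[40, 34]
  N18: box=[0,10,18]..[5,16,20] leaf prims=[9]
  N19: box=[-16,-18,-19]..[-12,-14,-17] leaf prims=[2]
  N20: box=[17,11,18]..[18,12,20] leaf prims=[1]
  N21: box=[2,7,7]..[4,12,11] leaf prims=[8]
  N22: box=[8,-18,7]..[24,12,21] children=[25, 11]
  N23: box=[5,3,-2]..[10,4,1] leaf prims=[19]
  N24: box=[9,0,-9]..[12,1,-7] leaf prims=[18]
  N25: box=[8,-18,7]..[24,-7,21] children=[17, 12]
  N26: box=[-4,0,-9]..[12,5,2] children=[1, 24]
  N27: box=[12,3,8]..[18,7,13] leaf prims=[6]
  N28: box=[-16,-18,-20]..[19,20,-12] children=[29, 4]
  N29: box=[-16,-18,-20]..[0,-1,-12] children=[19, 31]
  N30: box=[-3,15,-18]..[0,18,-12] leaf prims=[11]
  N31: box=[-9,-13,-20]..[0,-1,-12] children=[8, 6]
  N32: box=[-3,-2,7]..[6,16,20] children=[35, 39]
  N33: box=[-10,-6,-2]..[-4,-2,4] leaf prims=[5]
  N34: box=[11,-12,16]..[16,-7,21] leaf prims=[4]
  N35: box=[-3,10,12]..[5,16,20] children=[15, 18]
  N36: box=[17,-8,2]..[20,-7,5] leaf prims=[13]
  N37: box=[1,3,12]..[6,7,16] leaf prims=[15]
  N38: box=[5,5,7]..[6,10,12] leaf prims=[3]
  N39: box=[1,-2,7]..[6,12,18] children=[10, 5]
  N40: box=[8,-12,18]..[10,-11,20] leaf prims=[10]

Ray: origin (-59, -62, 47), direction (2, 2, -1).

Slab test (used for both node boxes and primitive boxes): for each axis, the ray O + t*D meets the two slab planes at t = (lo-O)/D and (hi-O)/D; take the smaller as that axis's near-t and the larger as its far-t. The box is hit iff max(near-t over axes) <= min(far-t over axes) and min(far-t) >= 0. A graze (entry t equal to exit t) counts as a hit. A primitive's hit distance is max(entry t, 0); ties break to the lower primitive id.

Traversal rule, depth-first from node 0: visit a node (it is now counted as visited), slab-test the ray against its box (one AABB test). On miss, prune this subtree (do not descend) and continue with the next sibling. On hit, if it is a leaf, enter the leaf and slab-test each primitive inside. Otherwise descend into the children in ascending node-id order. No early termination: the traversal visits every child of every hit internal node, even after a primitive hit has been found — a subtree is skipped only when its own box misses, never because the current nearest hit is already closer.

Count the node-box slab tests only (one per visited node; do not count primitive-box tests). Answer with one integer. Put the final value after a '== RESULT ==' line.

Walk:
N0 x:[43/2,83/2] y:[22,41] z:[26,67] -> hit [26,41], descend [2, 13]
  N2 x:[43/2,79/2] y:[22,41] z:[42,67] -> miss, prune
  N13 x:[28,83/2] y:[22,39] z:[26,40] -> hit [28,39], descend [22, 32]
    N22 x:[67/2,83/2] y:[22,37] z:[26,40] -> hit [67/2,37], descend [11, 25]
      N11 x:[71/2,77/2] y:[65/2,37] z:[27,39] -> hit [71/2,37], descend [20, 27]
        N20 x:[38,77/2] y:[73/2,37] z:[27,29] -> miss, prune
        N27 x:[71/2,77/2] y:[65/2,69/2] z:[34,39] -> miss, prune
      N25 x:[67/2,83/2] y:[22,55/2] z:[26,40] -> miss, prune
    N32 x:[28,65/2] y:[30,39] z:[27,40] -> hit [30,65/2], descend [35, 39]
      N35 x:[28,32] y:[36,39] z:[27,35] -> miss, prune
      N39 x:[30,65/2] y:[30,37] z:[29,40] -> hit [30,65/2], descend [5, 10]
        N5 x:[61/2,65/2] y:[67/2,37] z:[35,40] -> miss, prune
        N10 x:[30,65/2] y:[30,69/2] z:[29,35] -> hit [30,65/2], descend [3, 37]
          N3 x:[30,32] y:[30,31] z:[29,33] -> hit [30,31] leaf, test {P20@t=30}
          N37 x:[30,65/2] y:[65/2,69/2] z:[31,35] -> hit [65/2,65/2] leaf, test {P15@t=65/2}

15 AABB tests over nodes [0, 2, 13, 22, 11, 20, 27, 25, 32, 35, 39, 5, 10, 3, 37]; 2 leaves entered; closest P20.

== RESULT ==
15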